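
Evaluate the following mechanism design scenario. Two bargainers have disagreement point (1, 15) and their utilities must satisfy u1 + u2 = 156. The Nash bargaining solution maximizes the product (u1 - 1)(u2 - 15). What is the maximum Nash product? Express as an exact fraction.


Step 1: The Nash solution splits surplus symmetrically above the disagreement point
Step 2: u1 = (total + d1 - d2)/2 = (156 + 1 - 15)/2 = 71
Step 3: u2 = (total - d1 + d2)/2 = (156 - 1 + 15)/2 = 85
Step 4: Nash product = (71 - 1) * (85 - 15)
Step 5: = 70 * 70 = 4900

4900


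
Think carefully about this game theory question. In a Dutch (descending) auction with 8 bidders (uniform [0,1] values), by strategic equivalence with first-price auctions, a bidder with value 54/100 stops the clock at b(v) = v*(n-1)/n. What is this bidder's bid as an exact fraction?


Step 1: Dutch auctions are strategically equivalent to first-price auctions
Step 2: The equilibrium bid is b(v) = v*(n-1)/n
Step 3: b = 27/50 * 7/8
Step 4: b = 189/400

189/400


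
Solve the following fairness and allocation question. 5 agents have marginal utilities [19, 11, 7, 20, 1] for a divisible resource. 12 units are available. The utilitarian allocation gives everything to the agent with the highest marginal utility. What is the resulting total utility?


Step 1: The marginal utilities are [19, 11, 7, 20, 1]
Step 2: The highest marginal utility is 20
Step 3: All 12 units go to that agent
Step 4: Total utility = 20 * 12 = 240

240


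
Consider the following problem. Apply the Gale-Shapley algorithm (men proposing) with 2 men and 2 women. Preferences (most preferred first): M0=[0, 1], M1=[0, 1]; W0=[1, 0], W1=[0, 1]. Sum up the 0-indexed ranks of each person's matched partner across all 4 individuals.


Step 1: Run Gale-Shapley (men propose, women hold best offer):
  M0 proposes to W0; she accepts
  M1 proposes to W0; she switches from M0
  M0 proposes to W1; she accepts
Step 2: Final matching: W0-M1, W1-M0
Step 3: 0-indexed ranks (man's rank of his match, then woman's): 0 + 0 + 1 + 0
Step 4: Total rank sum = 1

1


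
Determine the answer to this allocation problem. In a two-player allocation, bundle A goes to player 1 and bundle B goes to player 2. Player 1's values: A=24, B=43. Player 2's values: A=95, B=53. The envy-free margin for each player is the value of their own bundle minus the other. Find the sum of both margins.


Step 1: Player 1's margin = v1(A) - v1(B) = 24 - 43 = -19
Step 2: Player 2's margin = v2(B) - v2(A) = 53 - 95 = -42
Step 3: Total margin = -19 + -42 = -61

-61


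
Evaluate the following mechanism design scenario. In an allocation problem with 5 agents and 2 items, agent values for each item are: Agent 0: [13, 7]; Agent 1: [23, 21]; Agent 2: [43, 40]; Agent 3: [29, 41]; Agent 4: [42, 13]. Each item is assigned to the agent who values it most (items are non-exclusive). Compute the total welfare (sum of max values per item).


Step 1: For each item, find the maximum value among all agents.
Step 2: Item 0 -> Agent 2 (value 43)
Step 3: Item 1 -> Agent 3 (value 41)
Step 4: Total welfare = 43 + 41 = 84

84


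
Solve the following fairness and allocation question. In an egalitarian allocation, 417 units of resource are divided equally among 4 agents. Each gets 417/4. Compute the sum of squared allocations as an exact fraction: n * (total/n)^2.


Step 1: Each agent's share = 417/4
Step 2: Square of each share = (417/4)^2 = 173889/16
Step 3: Sum of squares = 4 * 173889/16 = 173889/4

173889/4


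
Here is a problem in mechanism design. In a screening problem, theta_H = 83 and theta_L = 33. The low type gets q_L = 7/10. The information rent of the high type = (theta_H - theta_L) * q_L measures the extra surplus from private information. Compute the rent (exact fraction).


Step 1: theta_H - theta_L = 83 - 33 = 50
Step 2: Information rent = (theta_H - theta_L) * q_L
Step 3: = 50 * 7/10
Step 4: = 35

35


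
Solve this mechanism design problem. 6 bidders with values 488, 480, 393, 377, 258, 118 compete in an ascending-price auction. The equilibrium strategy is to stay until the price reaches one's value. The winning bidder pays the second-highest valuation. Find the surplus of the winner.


Step 1: Identify the highest value: 488
Step 2: Identify the second-highest value: 480
Step 3: The final price = second-highest value = 480
Step 4: Surplus = 488 - 480 = 8

8


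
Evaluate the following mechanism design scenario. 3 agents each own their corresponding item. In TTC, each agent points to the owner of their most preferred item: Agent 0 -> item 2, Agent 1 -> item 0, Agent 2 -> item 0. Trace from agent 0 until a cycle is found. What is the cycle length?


Step 1: Trace the pointer graph from agent 0: 0 -> 2 -> 0
Step 2: A cycle is detected when we revisit agent 0
Step 3: The cycle is: 0 -> 2 -> 0
Step 4: Cycle length = 2

2


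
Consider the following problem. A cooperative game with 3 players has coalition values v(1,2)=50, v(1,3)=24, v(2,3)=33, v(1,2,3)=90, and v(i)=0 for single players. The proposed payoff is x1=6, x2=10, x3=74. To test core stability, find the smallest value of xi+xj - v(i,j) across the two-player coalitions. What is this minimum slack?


Step 1: Slack for coalition (1,2): x1+x2 - v12 = 16 - 50 = -34
Step 2: Slack for coalition (1,3): x1+x3 - v13 = 80 - 24 = 56
Step 3: Slack for coalition (2,3): x2+x3 - v23 = 84 - 33 = 51
Step 4: Minimum slack = min(-34, 56, 51) = -34, attained by (1,2); coalition (1,2) can block (slack < 0), so the allocation is not in the core

-34


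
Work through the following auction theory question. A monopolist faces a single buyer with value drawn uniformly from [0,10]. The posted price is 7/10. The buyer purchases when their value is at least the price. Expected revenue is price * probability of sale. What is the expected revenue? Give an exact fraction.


Step 1: Posted price r = 7/10, value support [0,10]
Step 2: P(v >= r) = (10 - 7/10)/10 = 93/100
Step 3: Expected revenue = r * P(v >= r) = 7/10 * 93/100
Step 4: Revenue = 651/1000

651/1000


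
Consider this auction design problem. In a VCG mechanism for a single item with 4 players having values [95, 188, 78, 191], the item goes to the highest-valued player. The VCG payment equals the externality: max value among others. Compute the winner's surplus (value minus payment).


Step 1: The winner is the agent with the highest value: agent 3 with value 191
Step 2: Values of other agents: [95, 188, 78]
Step 3: VCG payment = max of others' values = 188
Step 4: Surplus = 191 - 188 = 3

3


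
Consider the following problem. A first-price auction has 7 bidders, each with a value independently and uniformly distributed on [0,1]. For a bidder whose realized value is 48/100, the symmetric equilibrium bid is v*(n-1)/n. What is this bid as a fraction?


Step 1: The symmetric BNE bidding function is b(v) = v * (n-1) / n
Step 2: Substitute v = 12/25 and n = 7
Step 3: b = 12/25 * 6/7
Step 4: b = 72/175

72/175


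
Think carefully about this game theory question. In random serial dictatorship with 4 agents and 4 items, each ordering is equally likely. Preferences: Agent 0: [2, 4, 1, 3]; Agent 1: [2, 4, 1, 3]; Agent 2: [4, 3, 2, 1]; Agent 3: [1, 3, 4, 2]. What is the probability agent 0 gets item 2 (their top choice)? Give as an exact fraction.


Step 1: Agent 0 wants item 2
Step 2: There are 24 possible orderings of agents
Step 3: In 12 orderings, agent 0 gets item 2
Step 4: Probability = 12/24 = 1/2

1/2


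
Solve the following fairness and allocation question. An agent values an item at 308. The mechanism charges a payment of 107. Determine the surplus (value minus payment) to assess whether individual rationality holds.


Step 1: Surplus = value - payment = 308 - 107 = 201
Step 2: IR is satisfied (surplus >= 0)

201


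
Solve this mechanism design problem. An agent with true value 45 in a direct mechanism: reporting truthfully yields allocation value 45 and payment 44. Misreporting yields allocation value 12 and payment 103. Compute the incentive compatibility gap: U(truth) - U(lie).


Step 1: U(truth) = value - payment = 45 - 44 = 1
Step 2: U(lie) = allocation - payment = 12 - 103 = -91
Step 3: IC gap = 1 - (-91) = 92

92


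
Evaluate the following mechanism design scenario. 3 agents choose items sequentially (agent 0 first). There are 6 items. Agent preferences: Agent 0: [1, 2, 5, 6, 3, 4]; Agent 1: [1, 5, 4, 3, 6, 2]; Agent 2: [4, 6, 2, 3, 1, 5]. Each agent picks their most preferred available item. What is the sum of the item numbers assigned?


Step 1: Agent 0 picks item 1
Step 2: Agent 1 picks item 5
Step 3: Agent 2 picks item 4
Step 4: Sum = 1 + 5 + 4 = 10

10


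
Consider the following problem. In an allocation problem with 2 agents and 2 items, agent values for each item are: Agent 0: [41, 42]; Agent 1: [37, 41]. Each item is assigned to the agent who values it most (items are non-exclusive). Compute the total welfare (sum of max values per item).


Step 1: For each item, find the maximum value among all agents.
Step 2: Item 0 -> Agent 0 (value 41)
Step 3: Item 1 -> Agent 0 (value 42)
Step 4: Total welfare = 41 + 42 = 83

83


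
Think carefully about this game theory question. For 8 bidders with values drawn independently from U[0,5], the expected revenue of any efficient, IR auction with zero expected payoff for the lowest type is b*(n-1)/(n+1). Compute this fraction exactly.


Step 1: By Revenue Equivalence, expected revenue = b*(n-1)/(n+1)
Step 2: Substituting n = 8, b = 5
Step 3: Revenue = 5*(8-1)/(8+1) = 5*7/9
Step 4: Revenue = 35/9

35/9


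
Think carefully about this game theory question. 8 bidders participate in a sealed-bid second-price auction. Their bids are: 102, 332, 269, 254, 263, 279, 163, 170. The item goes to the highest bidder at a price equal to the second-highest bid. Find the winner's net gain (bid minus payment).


Step 1: Sort bids in descending order: 332, 279, 269, 263, 254, 170, 163, 102
Step 2: The winning bid is the highest: 332
Step 3: The payment equals the second-highest bid: 279
Step 4: Surplus = winner's bid - payment = 332 - 279 = 53

53


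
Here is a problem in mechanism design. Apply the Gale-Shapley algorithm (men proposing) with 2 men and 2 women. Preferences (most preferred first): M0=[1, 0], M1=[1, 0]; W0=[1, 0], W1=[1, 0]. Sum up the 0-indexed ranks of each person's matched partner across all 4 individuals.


Step 1: Run Gale-Shapley (men propose, women hold best offer):
  M0 proposes to W1; she accepts
  M1 proposes to W1; she switches from M0
  M0 proposes to W0; she accepts
Step 2: Final matching: W0-M0, W1-M1
Step 3: 0-indexed ranks (man's rank of his match, then woman's): 1 + 1 + 0 + 0
Step 4: Total rank sum = 2

2


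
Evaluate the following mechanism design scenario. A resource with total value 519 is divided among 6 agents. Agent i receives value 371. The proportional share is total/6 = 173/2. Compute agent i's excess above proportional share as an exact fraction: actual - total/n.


Step 1: Proportional share = 519/6 = 173/2
Step 2: Agent's actual allocation = 371
Step 3: Excess = 371 - 173/2 = 569/2

569/2


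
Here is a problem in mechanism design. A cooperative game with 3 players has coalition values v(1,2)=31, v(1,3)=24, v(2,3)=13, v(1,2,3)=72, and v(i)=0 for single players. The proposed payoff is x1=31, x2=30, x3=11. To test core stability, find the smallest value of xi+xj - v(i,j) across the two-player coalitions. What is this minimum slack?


Step 1: Slack for coalition (1,2): x1+x2 - v12 = 61 - 31 = 30
Step 2: Slack for coalition (1,3): x1+x3 - v13 = 42 - 24 = 18
Step 3: Slack for coalition (2,3): x2+x3 - v23 = 41 - 13 = 28
Step 4: Minimum slack = min(30, 18, 28) = 18, attained by (1,3); no pair can gain by deviating, so the allocation is in the core

18


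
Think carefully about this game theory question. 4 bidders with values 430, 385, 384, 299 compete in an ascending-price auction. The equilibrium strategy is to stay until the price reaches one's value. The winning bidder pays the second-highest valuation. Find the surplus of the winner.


Step 1: Identify the highest value: 430
Step 2: Identify the second-highest value: 385
Step 3: The final price = second-highest value = 385
Step 4: Surplus = 430 - 385 = 45

45


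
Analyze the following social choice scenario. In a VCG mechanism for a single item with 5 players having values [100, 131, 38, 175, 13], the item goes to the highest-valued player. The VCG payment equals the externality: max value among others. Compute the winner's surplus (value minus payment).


Step 1: The winner is the agent with the highest value: agent 3 with value 175
Step 2: Values of other agents: [100, 131, 38, 13]
Step 3: VCG payment = max of others' values = 131
Step 4: Surplus = 175 - 131 = 44

44


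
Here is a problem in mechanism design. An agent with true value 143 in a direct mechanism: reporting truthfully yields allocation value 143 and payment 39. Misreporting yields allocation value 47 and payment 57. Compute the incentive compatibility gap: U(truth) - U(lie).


Step 1: U(truth) = value - payment = 143 - 39 = 104
Step 2: U(lie) = allocation - payment = 47 - 57 = -10
Step 3: IC gap = 104 - (-10) = 114

114


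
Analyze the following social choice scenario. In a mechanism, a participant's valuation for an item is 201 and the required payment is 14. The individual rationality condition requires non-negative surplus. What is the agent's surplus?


Step 1: Surplus = value - payment = 201 - 14 = 187
Step 2: IR is satisfied (surplus >= 0)

187


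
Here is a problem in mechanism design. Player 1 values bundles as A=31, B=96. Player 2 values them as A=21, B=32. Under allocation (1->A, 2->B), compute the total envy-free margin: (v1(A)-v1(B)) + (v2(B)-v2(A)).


Step 1: Player 1's margin = v1(A) - v1(B) = 31 - 96 = -65
Step 2: Player 2's margin = v2(B) - v2(A) = 32 - 21 = 11
Step 3: Total margin = -65 + 11 = -54

-54


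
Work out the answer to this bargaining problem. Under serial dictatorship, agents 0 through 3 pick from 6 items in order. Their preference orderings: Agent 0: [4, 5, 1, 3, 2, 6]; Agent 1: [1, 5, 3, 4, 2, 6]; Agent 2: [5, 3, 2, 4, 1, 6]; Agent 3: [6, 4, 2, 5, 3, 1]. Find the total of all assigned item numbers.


Step 1: Agent 0 picks item 4
Step 2: Agent 1 picks item 1
Step 3: Agent 2 picks item 5
Step 4: Agent 3 picks item 6
Step 5: Sum = 4 + 1 + 5 + 6 = 16

16


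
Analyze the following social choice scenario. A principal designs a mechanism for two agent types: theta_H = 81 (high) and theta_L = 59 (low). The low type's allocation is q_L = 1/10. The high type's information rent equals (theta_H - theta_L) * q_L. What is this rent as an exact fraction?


Step 1: theta_H - theta_L = 81 - 59 = 22
Step 2: Information rent = (theta_H - theta_L) * q_L
Step 3: = 22 * 1/10
Step 4: = 11/5

11/5


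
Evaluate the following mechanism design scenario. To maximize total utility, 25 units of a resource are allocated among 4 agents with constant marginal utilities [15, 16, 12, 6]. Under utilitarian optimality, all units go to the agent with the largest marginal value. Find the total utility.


Step 1: The marginal utilities are [15, 16, 12, 6]
Step 2: The highest marginal utility is 16
Step 3: All 25 units go to that agent
Step 4: Total utility = 16 * 25 = 400

400


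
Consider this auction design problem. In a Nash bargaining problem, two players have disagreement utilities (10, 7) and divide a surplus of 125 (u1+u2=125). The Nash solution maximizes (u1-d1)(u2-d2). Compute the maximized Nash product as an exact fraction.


Step 1: The Nash solution splits surplus symmetrically above the disagreement point
Step 2: u1 = (total + d1 - d2)/2 = (125 + 10 - 7)/2 = 64
Step 3: u2 = (total - d1 + d2)/2 = (125 - 10 + 7)/2 = 61
Step 4: Nash product = (64 - 10) * (61 - 7)
Step 5: = 54 * 54 = 2916

2916


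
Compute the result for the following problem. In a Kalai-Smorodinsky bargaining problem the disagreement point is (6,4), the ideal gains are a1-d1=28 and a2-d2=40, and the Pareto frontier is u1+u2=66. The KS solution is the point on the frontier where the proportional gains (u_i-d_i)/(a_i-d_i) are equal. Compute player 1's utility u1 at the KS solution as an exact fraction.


Step 1: At the KS point, (u1-d1)/r1 = (u2-d2)/r2 = t and u1+u2 = 66
Step 2: u1 = d1 + r1*t and u2 = d2 + r2*t, so (d1 + r1*t) + (d2 + r2*t) = 66
Step 3: t = (66 - 6 - 4)/(28 + 40) = 56/68 = 14/17
Step 4: u1 = d1 + r1*t = 6 + 28 * 14/17 = 494/17
Step 5: (Check: u2 = d2 + r2*t = 628/17; u1+u2 = 494/17 + 628/17 = 66, on the frontier.)

494/17


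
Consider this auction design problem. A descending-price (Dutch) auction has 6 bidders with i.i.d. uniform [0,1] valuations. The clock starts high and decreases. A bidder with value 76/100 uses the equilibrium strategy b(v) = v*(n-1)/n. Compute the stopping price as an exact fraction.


Step 1: Dutch auctions are strategically equivalent to first-price auctions
Step 2: The equilibrium bid is b(v) = v*(n-1)/n
Step 3: b = 19/25 * 5/6
Step 4: b = 19/30

19/30


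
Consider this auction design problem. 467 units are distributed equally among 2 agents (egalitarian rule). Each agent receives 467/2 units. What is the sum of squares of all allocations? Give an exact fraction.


Step 1: Each agent's share = 467/2
Step 2: Square of each share = (467/2)^2 = 218089/4
Step 3: Sum of squares = 2 * 218089/4 = 218089/2

218089/2


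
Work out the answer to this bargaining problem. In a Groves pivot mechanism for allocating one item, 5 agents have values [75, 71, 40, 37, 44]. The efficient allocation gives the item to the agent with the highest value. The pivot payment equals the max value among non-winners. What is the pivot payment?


Step 1: The efficient winner is agent 0 with value 75
Step 2: Other agents' values: [71, 40, 37, 44]
Step 3: Pivot payment = max(others) = 71
Step 4: The winner pays 71

71


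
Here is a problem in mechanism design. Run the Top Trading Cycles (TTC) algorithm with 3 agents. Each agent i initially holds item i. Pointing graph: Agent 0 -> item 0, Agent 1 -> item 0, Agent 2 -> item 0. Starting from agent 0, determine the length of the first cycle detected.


Step 1: Trace the pointer graph from agent 0: 0 -> 0
Step 2: A cycle is detected when we revisit agent 0
Step 3: The cycle is: 0 -> 0
Step 4: Cycle length = 1

1


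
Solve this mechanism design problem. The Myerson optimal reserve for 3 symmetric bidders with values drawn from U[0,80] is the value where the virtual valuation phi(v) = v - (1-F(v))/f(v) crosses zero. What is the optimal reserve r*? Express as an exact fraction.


Step 1: For U[0,80], F(v) = v/80 and f(v) = 1/80
Step 2: phi(v) = v - (1 - v/80)/(1/80) = v - (80 - v) = 2v - 80
Step 3: Set phi(r*) = 0: 2r* - 80 = 0
Step 4: r* = 80/2 = 40 (the number of bidders n = 3 does not enter)

40


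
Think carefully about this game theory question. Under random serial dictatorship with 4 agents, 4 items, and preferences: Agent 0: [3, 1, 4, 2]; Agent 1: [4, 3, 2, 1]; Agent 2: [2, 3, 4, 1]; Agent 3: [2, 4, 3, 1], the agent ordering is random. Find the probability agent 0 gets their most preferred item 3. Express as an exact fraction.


Step 1: Agent 0 wants item 3
Step 2: There are 24 possible orderings of agents
Step 3: In 17 orderings, agent 0 gets item 3
Step 4: Probability = 17/24

17/24


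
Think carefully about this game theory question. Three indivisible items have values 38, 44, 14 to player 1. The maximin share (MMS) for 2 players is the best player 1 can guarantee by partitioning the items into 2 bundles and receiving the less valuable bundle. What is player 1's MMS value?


Step 1: Item values = 38, 44, 14
Step 2: Enumerate all 2-bundle partitions and take the smaller bundle:
  Partition 1: {38} vs {44,14} -> bundles 38, 58; min = 38
  Partition 2: {44} vs {38,14} -> bundles 44, 52; min = 44
  Partition 3: {14} vs {38,44} -> bundles 14, 82; min = 14
Step 3: MMS = max(38, 44, 14) = 44

44


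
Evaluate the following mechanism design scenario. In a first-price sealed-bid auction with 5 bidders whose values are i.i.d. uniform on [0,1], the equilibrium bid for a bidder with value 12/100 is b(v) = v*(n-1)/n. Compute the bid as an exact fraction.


Step 1: The symmetric BNE bidding function is b(v) = v * (n-1) / n
Step 2: Substitute v = 3/25 and n = 5
Step 3: b = 3/25 * 4/5
Step 4: b = 12/125

12/125


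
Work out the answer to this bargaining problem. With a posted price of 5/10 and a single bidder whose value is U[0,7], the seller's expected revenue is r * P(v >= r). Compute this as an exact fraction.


Step 1: Posted price r = 1/2, value support [0,7]
Step 2: P(v >= r) = (7 - 1/2)/7 = 13/14
Step 3: Expected revenue = r * P(v >= r) = 1/2 * 13/14
Step 4: Revenue = 13/28

13/28


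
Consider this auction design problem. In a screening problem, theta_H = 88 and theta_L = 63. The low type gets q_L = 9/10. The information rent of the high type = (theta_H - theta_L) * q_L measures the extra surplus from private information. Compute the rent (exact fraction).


Step 1: theta_H - theta_L = 88 - 63 = 25
Step 2: Information rent = (theta_H - theta_L) * q_L
Step 3: = 25 * 9/10
Step 4: = 45/2

45/2


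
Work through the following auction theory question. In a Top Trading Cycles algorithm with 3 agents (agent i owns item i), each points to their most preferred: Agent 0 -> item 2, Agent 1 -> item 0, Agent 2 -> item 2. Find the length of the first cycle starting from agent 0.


Step 1: Trace the pointer graph from agent 0: 0 -> 2 -> 2
Step 2: A cycle is detected when we revisit agent 2
Step 3: The cycle is: 2 -> 2
Step 4: Cycle length = 1

1


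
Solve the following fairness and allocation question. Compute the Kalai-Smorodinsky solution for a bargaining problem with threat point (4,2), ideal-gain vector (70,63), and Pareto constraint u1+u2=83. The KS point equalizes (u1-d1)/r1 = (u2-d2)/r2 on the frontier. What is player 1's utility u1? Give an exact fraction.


Step 1: At the KS point, (u1-d1)/r1 = (u2-d2)/r2 = t and u1+u2 = 83
Step 2: u1 = d1 + r1*t and u2 = d2 + r2*t, so (d1 + r1*t) + (d2 + r2*t) = 83
Step 3: t = (83 - 4 - 2)/(70 + 63) = 77/133 = 11/19
Step 4: u1 = d1 + r1*t = 4 + 70 * 11/19 = 846/19
Step 5: (Check: u2 = d2 + r2*t = 731/19; u1+u2 = 846/19 + 731/19 = 83, on the frontier.)

846/19


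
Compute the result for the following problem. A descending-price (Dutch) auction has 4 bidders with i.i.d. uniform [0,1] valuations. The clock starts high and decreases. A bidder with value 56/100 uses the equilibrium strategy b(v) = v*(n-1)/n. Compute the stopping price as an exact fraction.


Step 1: Dutch auctions are strategically equivalent to first-price auctions
Step 2: The equilibrium bid is b(v) = v*(n-1)/n
Step 3: b = 14/25 * 3/4
Step 4: b = 21/50

21/50


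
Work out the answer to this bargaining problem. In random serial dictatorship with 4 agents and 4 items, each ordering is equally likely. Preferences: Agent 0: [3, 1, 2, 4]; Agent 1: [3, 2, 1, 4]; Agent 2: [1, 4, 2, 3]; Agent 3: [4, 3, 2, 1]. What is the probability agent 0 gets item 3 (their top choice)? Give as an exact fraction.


Step 1: Agent 0 wants item 3
Step 2: There are 24 possible orderings of agents
Step 3: In 12 orderings, agent 0 gets item 3
Step 4: Probability = 12/24 = 1/2

1/2


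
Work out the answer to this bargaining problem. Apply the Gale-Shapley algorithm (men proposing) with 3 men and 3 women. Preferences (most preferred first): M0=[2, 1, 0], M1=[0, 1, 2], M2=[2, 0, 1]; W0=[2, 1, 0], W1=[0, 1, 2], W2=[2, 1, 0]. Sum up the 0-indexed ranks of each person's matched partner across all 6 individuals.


Step 1: Run Gale-Shapley (men propose, women hold best offer):
  M0 proposes to W2; she accepts
  M1 proposes to W0; she accepts
  M2 proposes to W2; she switches from M0
  M0 proposes to W1; she accepts
Step 2: Final matching: W0-M1, W1-M0, W2-M2
Step 3: 0-indexed ranks (man's rank of his match, then woman's): 0 + 1 + 1 + 0 + 0 + 0
Step 4: Total rank sum = 2

2


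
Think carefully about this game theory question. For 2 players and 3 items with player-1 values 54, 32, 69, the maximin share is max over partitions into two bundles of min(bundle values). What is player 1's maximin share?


Step 1: Item values = 54, 32, 69
Step 2: Enumerate all 2-bundle partitions and take the smaller bundle:
  Partition 1: {54} vs {32,69} -> bundles 54, 101; min = 54
  Partition 2: {32} vs {54,69} -> bundles 32, 123; min = 32
  Partition 3: {69} vs {54,32} -> bundles 69, 86; min = 69
Step 3: MMS = max(54, 32, 69) = 69

69


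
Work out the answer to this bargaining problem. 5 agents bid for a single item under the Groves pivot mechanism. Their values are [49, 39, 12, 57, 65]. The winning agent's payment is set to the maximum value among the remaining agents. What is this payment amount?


Step 1: The efficient winner is agent 4 with value 65
Step 2: Other agents' values: [49, 39, 12, 57]
Step 3: Pivot payment = max(others) = 57
Step 4: The winner pays 57

57


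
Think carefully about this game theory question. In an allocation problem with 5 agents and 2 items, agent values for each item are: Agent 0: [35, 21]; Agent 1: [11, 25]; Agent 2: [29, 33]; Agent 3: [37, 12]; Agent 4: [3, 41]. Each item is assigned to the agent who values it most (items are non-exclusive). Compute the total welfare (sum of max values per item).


Step 1: For each item, find the maximum value among all agents.
Step 2: Item 0 -> Agent 3 (value 37)
Step 3: Item 1 -> Agent 4 (value 41)
Step 4: Total welfare = 37 + 41 = 78

78


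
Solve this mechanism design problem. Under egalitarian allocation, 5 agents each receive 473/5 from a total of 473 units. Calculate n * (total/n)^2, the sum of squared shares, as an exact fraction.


Step 1: Each agent's share = 473/5
Step 2: Square of each share = (473/5)^2 = 223729/25
Step 3: Sum of squares = 5 * 223729/25 = 223729/5

223729/5


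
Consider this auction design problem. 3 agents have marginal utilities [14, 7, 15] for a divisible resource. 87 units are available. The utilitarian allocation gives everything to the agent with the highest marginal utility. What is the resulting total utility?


Step 1: The marginal utilities are [14, 7, 15]
Step 2: The highest marginal utility is 15
Step 3: All 87 units go to that agent
Step 4: Total utility = 15 * 87 = 1305

1305


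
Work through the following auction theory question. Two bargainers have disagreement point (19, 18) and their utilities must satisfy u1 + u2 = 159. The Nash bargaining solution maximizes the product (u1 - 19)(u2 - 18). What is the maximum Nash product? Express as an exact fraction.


Step 1: The Nash solution splits surplus symmetrically above the disagreement point
Step 2: u1 = (total + d1 - d2)/2 = (159 + 19 - 18)/2 = 80
Step 3: u2 = (total - d1 + d2)/2 = (159 - 19 + 18)/2 = 79
Step 4: Nash product = (80 - 19) * (79 - 18)
Step 5: = 61 * 61 = 3721

3721


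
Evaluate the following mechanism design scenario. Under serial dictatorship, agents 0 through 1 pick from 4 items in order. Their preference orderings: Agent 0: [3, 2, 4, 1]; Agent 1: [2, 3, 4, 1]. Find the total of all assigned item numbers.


Step 1: Agent 0 picks item 3
Step 2: Agent 1 picks item 2
Step 3: Sum = 3 + 2 = 5

5


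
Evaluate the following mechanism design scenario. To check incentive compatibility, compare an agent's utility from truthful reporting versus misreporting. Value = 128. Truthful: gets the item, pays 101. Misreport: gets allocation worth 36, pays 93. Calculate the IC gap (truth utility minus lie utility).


Step 1: U(truth) = value - payment = 128 - 101 = 27
Step 2: U(lie) = allocation - payment = 36 - 93 = -57
Step 3: IC gap = 27 - (-57) = 84

84


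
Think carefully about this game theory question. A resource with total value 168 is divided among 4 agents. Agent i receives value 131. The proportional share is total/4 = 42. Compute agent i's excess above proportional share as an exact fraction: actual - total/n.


Step 1: Proportional share = 168/4 = 42
Step 2: Agent's actual allocation = 131
Step 3: Excess = 131 - 42 = 89

89


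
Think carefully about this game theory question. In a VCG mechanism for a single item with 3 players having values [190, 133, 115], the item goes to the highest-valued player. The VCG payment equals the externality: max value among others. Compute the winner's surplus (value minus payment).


Step 1: The winner is the agent with the highest value: agent 0 with value 190
Step 2: Values of other agents: [133, 115]
Step 3: VCG payment = max of others' values = 133
Step 4: Surplus = 190 - 133 = 57

57


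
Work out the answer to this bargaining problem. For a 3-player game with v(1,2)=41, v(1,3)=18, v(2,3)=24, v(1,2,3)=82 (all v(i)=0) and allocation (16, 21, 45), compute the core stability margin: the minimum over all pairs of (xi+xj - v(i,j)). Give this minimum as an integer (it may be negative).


Step 1: Slack for coalition (1,2): x1+x2 - v12 = 37 - 41 = -4
Step 2: Slack for coalition (1,3): x1+x3 - v13 = 61 - 18 = 43
Step 3: Slack for coalition (2,3): x2+x3 - v23 = 66 - 24 = 42
Step 4: Minimum slack = min(-4, 43, 42) = -4, attained by (1,2); coalition (1,2) can block (slack < 0), so the allocation is not in the core

-4


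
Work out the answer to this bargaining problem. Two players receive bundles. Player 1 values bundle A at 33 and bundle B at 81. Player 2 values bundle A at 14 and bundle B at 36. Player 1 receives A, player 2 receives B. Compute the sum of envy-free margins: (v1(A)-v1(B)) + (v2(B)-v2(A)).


Step 1: Player 1's margin = v1(A) - v1(B) = 33 - 81 = -48
Step 2: Player 2's margin = v2(B) - v2(A) = 36 - 14 = 22
Step 3: Total margin = -48 + 22 = -26

-26


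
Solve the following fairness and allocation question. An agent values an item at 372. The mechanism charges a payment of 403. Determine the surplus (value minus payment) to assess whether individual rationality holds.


Step 1: Surplus = value - payment = 372 - 403 = -31
Step 2: IR is violated (surplus < 0)

-31


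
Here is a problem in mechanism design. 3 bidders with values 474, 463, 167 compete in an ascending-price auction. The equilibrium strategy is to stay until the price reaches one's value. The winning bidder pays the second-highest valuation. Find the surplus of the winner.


Step 1: Identify the highest value: 474
Step 2: Identify the second-highest value: 463
Step 3: The final price = second-highest value = 463
Step 4: Surplus = 474 - 463 = 11

11


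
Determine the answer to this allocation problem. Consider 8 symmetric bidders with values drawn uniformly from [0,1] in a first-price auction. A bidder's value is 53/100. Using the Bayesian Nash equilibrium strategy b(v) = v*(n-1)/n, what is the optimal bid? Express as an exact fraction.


Step 1: The symmetric BNE bidding function is b(v) = v * (n-1) / n
Step 2: Substitute v = 53/100 and n = 8
Step 3: b = 53/100 * 7/8
Step 4: b = 371/800

371/800


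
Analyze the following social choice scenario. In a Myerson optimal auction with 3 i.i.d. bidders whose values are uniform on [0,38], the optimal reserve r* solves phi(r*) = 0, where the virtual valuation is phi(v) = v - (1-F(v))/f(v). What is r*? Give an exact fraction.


Step 1: For U[0,38], F(v) = v/38 and f(v) = 1/38
Step 2: phi(v) = v - (1 - v/38)/(1/38) = v - (38 - v) = 2v - 38
Step 3: Set phi(r*) = 0: 2r* - 38 = 0
Step 4: r* = 38/2 = 19 (the number of bidders n = 3 does not enter)

19


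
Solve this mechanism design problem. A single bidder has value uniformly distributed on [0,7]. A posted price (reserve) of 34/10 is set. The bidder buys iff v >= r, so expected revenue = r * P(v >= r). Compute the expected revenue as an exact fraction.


Step 1: Posted price r = 17/5, value support [0,7]
Step 2: P(v >= r) = (7 - 17/5)/7 = 18/35
Step 3: Expected revenue = r * P(v >= r) = 17/5 * 18/35
Step 4: Revenue = 306/175

306/175


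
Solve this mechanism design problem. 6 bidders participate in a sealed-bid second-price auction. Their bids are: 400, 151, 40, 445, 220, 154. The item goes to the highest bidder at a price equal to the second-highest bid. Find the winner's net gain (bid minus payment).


Step 1: Sort bids in descending order: 445, 400, 220, 154, 151, 40
Step 2: The winning bid is the highest: 445
Step 3: The payment equals the second-highest bid: 400
Step 4: Surplus = winner's bid - payment = 445 - 400 = 45

45


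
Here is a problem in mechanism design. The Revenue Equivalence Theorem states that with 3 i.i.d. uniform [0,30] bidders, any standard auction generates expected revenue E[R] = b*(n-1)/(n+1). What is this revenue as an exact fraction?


Step 1: By Revenue Equivalence, expected revenue = b*(n-1)/(n+1)
Step 2: Substituting n = 3, b = 30
Step 3: Revenue = 30*(3-1)/(3+1) = 30*2/4
Step 4: Revenue = 60/4 = 15

15


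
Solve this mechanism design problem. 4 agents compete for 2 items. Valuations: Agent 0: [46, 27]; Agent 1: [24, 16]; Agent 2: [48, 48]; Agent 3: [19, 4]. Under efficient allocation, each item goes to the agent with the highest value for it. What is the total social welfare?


Step 1: For each item, find the maximum value among all agents.
Step 2: Item 0 -> Agent 2 (value 48)
Step 3: Item 1 -> Agent 2 (value 48)
Step 4: Total welfare = 48 + 48 = 96

96


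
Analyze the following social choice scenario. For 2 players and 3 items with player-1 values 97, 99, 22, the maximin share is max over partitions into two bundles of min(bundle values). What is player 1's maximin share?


Step 1: Item values = 97, 99, 22
Step 2: Enumerate all 2-bundle partitions and take the smaller bundle:
  Partition 1: {97} vs {99,22} -> bundles 97, 121; min = 97
  Partition 2: {99} vs {97,22} -> bundles 99, 119; min = 99
  Partition 3: {22} vs {97,99} -> bundles 22, 196; min = 22
Step 3: MMS = max(97, 99, 22) = 99

99


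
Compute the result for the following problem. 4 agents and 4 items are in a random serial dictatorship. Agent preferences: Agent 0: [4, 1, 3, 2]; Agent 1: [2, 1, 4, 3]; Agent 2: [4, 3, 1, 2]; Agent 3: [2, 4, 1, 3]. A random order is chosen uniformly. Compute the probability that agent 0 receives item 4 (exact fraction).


Step 1: Agent 0 wants item 4
Step 2: There are 24 possible orderings of agents
Step 3: In 11 orderings, agent 0 gets item 4
Step 4: Probability = 11/24

11/24


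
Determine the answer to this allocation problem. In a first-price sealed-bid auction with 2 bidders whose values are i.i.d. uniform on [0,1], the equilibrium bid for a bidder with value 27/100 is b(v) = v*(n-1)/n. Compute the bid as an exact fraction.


Step 1: The symmetric BNE bidding function is b(v) = v * (n-1) / n
Step 2: Substitute v = 27/100 and n = 2
Step 3: b = 27/100 * 1/2
Step 4: b = 27/200

27/200


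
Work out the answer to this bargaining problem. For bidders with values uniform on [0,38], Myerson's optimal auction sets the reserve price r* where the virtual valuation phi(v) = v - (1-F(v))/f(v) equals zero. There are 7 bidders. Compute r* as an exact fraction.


Step 1: For U[0,38], F(v) = v/38 and f(v) = 1/38
Step 2: phi(v) = v - (1 - v/38)/(1/38) = v - (38 - v) = 2v - 38
Step 3: Set phi(r*) = 0: 2r* - 38 = 0
Step 4: r* = 38/2 = 19 (the number of bidders n = 7 does not enter)

19


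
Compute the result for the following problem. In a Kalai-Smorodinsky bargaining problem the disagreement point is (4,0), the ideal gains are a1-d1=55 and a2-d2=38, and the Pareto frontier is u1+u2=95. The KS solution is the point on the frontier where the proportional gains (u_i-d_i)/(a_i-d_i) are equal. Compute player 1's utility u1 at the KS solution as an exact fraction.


Step 1: At the KS point, (u1-d1)/r1 = (u2-d2)/r2 = t and u1+u2 = 95
Step 2: u1 = d1 + r1*t and u2 = d2 + r2*t, so (d1 + r1*t) + (d2 + r2*t) = 95
Step 3: t = (95 - 4 - 0)/(55 + 38) = 91/93
Step 4: u1 = d1 + r1*t = 4 + 55 * 91/93 = 5377/93
Step 5: (Check: u2 = d2 + r2*t = 3458/93; u1+u2 = 5377/93 + 3458/93 = 95, on the frontier.)

5377/93


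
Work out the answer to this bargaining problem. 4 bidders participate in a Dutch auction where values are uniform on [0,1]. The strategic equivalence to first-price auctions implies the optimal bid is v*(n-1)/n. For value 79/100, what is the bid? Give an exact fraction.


Step 1: Dutch auctions are strategically equivalent to first-price auctions
Step 2: The equilibrium bid is b(v) = v*(n-1)/n
Step 3: b = 79/100 * 3/4
Step 4: b = 237/400

237/400


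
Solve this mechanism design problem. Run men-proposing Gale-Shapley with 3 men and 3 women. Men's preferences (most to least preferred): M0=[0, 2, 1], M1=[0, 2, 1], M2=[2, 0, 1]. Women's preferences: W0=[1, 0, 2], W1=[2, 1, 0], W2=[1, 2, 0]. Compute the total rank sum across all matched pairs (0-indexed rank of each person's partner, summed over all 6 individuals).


Step 1: Run Gale-Shapley (men propose, women hold best offer):
  M0 proposes to W0; she accepts
  M1 proposes to W0; she switches from M0
  M2 proposes to W2; she accepts
  M0 proposes to W2; rejected
  M0 proposes to W1; she accepts
Step 2: Final matching: W0-M1, W1-M0, W2-M2
Step 3: 0-indexed ranks (man's rank of his match, then woman's): 0 + 0 + 2 + 2 + 0 + 1
Step 4: Total rank sum = 5

5


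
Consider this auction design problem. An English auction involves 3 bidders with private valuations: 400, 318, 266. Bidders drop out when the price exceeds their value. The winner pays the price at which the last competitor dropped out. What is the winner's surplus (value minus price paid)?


Step 1: Identify the highest value: 400
Step 2: Identify the second-highest value: 318
Step 3: The final price = second-highest value = 318
Step 4: Surplus = 400 - 318 = 82

82


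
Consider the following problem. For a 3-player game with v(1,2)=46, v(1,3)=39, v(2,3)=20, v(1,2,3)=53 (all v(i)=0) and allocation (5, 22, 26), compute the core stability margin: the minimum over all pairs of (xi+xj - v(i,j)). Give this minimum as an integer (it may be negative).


Step 1: Slack for coalition (1,2): x1+x2 - v12 = 27 - 46 = -19
Step 2: Slack for coalition (1,3): x1+x3 - v13 = 31 - 39 = -8
Step 3: Slack for coalition (2,3): x2+x3 - v23 = 48 - 20 = 28
Step 4: Minimum slack = min(-19, -8, 28) = -19, attained by (1,2); coalition (1,2) can block (slack < 0), so the allocation is not in the core

-19


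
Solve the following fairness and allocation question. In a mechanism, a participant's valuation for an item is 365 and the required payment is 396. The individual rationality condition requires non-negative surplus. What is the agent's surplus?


Step 1: Surplus = value - payment = 365 - 396 = -31
Step 2: IR is violated (surplus < 0)

-31


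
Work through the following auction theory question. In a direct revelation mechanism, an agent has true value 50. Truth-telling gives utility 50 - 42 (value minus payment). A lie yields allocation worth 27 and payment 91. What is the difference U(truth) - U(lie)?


Step 1: U(truth) = value - payment = 50 - 42 = 8
Step 2: U(lie) = allocation - payment = 27 - 91 = -64
Step 3: IC gap = 8 - (-64) = 72

72


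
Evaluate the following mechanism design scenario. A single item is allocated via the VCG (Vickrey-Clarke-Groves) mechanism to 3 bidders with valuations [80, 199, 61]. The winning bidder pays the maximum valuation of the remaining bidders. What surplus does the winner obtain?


Step 1: The winner is the agent with the highest value: agent 1 with value 199
Step 2: Values of other agents: [80, 61]
Step 3: VCG payment = max of others' values = 80
Step 4: Surplus = 199 - 80 = 119

119


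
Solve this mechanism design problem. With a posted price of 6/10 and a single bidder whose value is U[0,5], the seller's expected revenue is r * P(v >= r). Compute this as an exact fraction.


Step 1: Posted price r = 3/5, value support [0,5]
Step 2: P(v >= r) = (5 - 3/5)/5 = 22/25
Step 3: Expected revenue = r * P(v >= r) = 3/5 * 22/25
Step 4: Revenue = 66/125

66/125


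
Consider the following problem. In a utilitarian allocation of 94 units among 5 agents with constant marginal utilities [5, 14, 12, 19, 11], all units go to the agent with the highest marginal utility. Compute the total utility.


Step 1: The marginal utilities are [5, 14, 12, 19, 11]
Step 2: The highest marginal utility is 19
Step 3: All 94 units go to that agent
Step 4: Total utility = 19 * 94 = 1786

1786
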